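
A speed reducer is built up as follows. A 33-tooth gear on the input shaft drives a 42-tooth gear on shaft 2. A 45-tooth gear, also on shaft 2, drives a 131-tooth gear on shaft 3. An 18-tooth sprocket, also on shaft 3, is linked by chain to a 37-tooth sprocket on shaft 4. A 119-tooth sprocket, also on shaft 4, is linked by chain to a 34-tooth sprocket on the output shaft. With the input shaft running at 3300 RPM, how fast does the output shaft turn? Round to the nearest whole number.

1517 RPM

the input shaft → shaft 2 (gear mesh, 42/33): 3300 ÷ 1.2727 = 2592.9 RPM
shaft 2 → shaft 3 (gear mesh, 131/45): 2592.9 ÷ 2.9111 = 890.68 RPM
shaft 3 → shaft 4 (chain, 37/18): 890.68 ÷ 2.0556 = 433.3 RPM
shaft 4 → the output shaft (chain, 34/119): 433.3 ÷ 0.28571 = 1516.6 RPM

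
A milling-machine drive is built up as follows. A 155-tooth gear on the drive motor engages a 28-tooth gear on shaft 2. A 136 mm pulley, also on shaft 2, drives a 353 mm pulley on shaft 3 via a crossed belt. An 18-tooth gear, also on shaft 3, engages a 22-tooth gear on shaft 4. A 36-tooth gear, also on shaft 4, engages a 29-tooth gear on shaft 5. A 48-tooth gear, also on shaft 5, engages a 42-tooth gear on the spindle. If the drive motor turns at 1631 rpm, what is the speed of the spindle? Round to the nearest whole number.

gear mesh 28/155 = 0.18065 → 1631/0.18065 = 9028.8 rpm
belt 353/136 = 2.5956 → 9028.8/2.5956 = 3478.5 rpm
gear mesh 22/18 = 1.2222 → 3478.5/1.2222 = 2846 rpm
gear mesh 29/36 = 0.80556 → 2846/0.80556 = 3533 rpm
gear mesh 42/48 = 0.875 → 3533/0.875 = 4037.7 rpm

4038 rpm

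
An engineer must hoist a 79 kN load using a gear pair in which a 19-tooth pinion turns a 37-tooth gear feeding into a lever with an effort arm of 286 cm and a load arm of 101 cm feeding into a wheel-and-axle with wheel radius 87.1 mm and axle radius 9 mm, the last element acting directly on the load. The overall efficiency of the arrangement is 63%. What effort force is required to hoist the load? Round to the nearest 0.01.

2.35 kN

Gear pair MA = 37/19 = 1.9474.
Lever MA = effort arm / load arm = 286/101 = 2.8317.
Wheel-and-axle MA = R/r = 87.1/9 = 9.6778.
Combined ideal MA = 1.9474 × 2.8317 × 9.6778 = 53.366.
Actual MA = 53.366 × 0.63 = 33.621.
Effort = load / actual MA = 79 / 33.621 = 2.3497 kN.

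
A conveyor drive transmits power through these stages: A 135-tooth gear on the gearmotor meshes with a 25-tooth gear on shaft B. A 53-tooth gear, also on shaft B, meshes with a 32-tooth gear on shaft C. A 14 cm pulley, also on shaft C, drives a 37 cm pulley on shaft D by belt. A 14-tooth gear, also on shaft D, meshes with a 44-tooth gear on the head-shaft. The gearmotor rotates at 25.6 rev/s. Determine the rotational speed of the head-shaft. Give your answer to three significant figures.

Gear mesh: ratio = 25/135 = 0.18519, so shaft B turns at 25.6 / 0.18519 = 138.24 rev/s.
Gear mesh: ratio = 32/53 = 0.60377, so shaft C turns at 138.24 / 0.60377 = 228.96 rev/s.
Belt: ratio = 37/14 = 2.6429, so shaft D turns at 228.96 / 2.6429 = 86.634 rev/s.
Gear mesh: ratio = 44/14 = 3.1429, so the head-shaft turns at 86.634 / 3.1429 = 27.565 rev/s.

27.6 rev/s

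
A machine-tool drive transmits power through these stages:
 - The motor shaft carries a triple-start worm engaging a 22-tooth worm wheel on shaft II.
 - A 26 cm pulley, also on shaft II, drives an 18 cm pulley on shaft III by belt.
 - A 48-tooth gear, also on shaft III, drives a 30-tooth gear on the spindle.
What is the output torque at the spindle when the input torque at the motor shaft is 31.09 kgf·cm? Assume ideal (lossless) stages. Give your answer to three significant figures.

98.7 kgf·cm

After the worm (22/3): 31.09 × 7.3333 = 227.99 kgf·cm
After the belt (18/26): 227.99 × 0.69231 = 157.84 kgf·cm
After the gear mesh (30/48): 157.84 × 0.625 = 98.651 kgf·cm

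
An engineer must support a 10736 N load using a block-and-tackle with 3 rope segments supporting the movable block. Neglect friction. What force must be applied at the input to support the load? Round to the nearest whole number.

Block-and-tackle MA = number of supporting rope parts = 3.
Effort = load / MA = 10736 / 3 = 3578.7 N.

3579 N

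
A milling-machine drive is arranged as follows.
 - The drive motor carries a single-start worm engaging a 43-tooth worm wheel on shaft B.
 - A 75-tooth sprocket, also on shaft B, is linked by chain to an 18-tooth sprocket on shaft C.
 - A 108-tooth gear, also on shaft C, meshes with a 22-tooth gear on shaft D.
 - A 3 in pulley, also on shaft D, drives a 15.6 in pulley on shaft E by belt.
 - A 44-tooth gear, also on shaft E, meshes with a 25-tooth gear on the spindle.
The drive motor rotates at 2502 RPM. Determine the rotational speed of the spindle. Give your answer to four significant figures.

the drive motor → shaft B (worm, 43/1): 2502 ÷ 43 = 58.186 RPM
shaft B → shaft C (chain, 18/75): 58.186 ÷ 0.24 = 242.44 RPM
shaft C → shaft D (gear mesh, 22/108): 242.44 ÷ 0.2037 = 1190.2 RPM
shaft D → shaft E (belt, 15.6/3): 1190.2 ÷ 5.2 = 228.88 RPM
shaft E → the spindle (gear mesh, 25/44): 228.88 ÷ 0.56818 = 402.83 RPM

402.8 RPM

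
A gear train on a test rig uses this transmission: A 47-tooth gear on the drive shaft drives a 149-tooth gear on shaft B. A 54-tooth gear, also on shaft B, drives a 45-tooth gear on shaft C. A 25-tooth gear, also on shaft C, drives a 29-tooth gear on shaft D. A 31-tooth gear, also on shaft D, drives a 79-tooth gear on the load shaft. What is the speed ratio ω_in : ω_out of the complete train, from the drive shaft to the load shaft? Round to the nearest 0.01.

Each stage contributes driven/driver: gear mesh 149/47 = 3.1702, gear mesh 45/54 = 0.83333, gear mesh 29/25 = 1.16, gear mesh 79/31 = 2.5484.
Overall: 3.1702 × 0.83333 × 1.16 × 2.5484 = 7.8096.

7.81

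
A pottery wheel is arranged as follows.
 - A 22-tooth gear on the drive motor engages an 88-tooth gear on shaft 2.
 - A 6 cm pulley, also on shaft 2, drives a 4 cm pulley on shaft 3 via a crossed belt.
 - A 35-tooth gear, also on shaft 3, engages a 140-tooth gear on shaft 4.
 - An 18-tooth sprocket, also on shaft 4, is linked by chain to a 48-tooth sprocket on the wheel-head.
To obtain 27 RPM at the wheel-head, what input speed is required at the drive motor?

768 RPM

Overall ratio R = 4 × 0.66667 × 4 × 2.6667 = 28.444.
Required input speed = output speed × R = 27 × 28.444 = 768 RPM.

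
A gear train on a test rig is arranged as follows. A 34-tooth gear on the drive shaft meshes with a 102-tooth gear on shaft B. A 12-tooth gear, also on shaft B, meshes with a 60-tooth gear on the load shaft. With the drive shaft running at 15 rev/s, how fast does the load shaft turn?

1 rev/s

gear mesh 102/34 = 3 → 15/3 = 5 rev/s
gear mesh 60/12 = 5 → 5/5 = 1 rev/s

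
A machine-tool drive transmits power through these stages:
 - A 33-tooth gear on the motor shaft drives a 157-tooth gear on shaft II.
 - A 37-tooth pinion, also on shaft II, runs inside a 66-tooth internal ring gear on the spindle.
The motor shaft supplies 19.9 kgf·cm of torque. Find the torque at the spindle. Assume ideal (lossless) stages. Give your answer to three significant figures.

Gear mesh: ratio = 157/33 = 4.7576; torque at shaft II = 19.9 × 4.7576 = 94.676 kgf·cm.
Internal gear: ratio = 66/37 = 1.7838; torque at the spindle = 94.676 × 1.7838 = 168.88 kgf·cm.

169 kgf·cm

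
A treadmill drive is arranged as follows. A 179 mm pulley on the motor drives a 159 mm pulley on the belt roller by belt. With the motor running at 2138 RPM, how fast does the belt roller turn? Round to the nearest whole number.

Belt: ratio = 159/179 = 0.88827, so the belt roller turns at 2138 / 0.88827 = 2406.9 RPM.

2407 RPM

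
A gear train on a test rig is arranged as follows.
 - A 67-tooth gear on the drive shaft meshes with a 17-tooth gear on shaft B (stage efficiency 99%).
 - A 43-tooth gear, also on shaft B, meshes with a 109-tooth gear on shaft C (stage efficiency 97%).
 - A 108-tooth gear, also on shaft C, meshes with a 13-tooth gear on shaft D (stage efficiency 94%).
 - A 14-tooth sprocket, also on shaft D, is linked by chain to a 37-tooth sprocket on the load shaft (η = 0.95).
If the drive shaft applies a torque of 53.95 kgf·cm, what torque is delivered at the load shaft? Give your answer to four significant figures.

9.466 kgf·cm

gear mesh 17/67 = 0.25373 → τ = 53.95·0.25373·0.99 = 13.552 kgf·cm
gear mesh 109/43 = 2.5349 → τ = 13.552·2.5349·0.97 = 33.322 kgf·cm
gear mesh 13/108 = 0.12037 → τ = 33.322·0.12037·0.94 = 3.7703 kgf·cm
chain 37/14 = 2.6429 → τ = 3.7703·2.6429·0.95 = 9.4662 kgf·cm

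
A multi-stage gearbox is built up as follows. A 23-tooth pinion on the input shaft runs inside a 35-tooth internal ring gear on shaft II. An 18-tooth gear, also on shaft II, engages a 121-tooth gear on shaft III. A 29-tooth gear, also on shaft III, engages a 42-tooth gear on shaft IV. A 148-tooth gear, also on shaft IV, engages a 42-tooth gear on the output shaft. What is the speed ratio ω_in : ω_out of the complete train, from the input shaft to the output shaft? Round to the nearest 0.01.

Each stage contributes driven/driver: internal gear 35/23 = 1.5217, gear mesh 121/18 = 6.7222, gear mesh 42/29 = 1.4483, gear mesh 42/148 = 0.28378.
Overall: 1.5217 × 6.7222 × 1.4483 × 0.28378 = 4.2043.

4.20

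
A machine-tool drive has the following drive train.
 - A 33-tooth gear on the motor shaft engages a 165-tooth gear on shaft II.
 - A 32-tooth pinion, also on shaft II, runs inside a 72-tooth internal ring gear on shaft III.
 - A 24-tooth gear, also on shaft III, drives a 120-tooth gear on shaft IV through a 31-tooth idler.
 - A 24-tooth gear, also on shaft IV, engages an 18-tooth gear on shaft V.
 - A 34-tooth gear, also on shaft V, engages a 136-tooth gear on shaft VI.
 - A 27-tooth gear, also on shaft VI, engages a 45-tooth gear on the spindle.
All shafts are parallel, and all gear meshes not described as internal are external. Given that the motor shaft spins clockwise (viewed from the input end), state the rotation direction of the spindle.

clockwise

the motor shaft → shaft II: external mesh, 1 reversal → CCW.
shaft II → shaft III: internal mesh, same direction → CCW.
shaft III → shaft IV: driver → idler → driven is 2 external meshes, 2 reversals → CCW.
shaft IV → shaft V: external mesh, 1 reversal → CW.
shaft V → shaft VI: external mesh, 1 reversal → CCW.
shaft VI → the spindle: external mesh, 1 reversal → CW.
6 reversals in total — an even number — so the spindle turns the same way as the motor shaft.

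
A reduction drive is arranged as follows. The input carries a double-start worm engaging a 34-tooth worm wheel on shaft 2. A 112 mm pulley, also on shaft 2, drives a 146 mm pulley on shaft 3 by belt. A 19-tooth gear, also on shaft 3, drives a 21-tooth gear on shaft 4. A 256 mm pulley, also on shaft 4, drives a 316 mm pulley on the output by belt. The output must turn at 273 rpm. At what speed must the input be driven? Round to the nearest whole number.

8254 rpm

Overall ratio R = 17 × 1.3036 × 1.1053 × 1.2344 = 30.234.
Required input speed = output speed × R = 273 × 30.234 = 8253.9 rpm.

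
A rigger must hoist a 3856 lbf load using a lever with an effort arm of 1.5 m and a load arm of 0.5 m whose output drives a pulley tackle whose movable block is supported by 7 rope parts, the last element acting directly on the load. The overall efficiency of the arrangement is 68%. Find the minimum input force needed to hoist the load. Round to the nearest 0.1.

Lever MA = effort arm / load arm = 1.5/0.5 = 3.
Block-and-tackle MA = number of supporting rope parts = 7.
Combined ideal MA = 3 × 7 = 21.
Actual MA = 21 × 0.68 = 14.28.
Effort = load / actual MA = 3856 / 14.28 = 270.03 lbf.

270.0 lbf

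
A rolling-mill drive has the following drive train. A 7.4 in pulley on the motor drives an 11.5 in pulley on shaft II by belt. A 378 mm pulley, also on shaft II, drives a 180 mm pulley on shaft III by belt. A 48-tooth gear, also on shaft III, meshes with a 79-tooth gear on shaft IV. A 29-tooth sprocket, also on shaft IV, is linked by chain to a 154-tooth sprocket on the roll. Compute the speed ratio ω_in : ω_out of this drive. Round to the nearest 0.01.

Each stage contributes driven/driver: belt 11.5/7.4 = 1.5541, belt 180/378 = 0.47619, gear mesh 79/48 = 1.6458, chain 154/29 = 5.3103.
Overall: 1.5541 × 0.47619 × 1.6458 × 5.3103 = 6.4678.

6.47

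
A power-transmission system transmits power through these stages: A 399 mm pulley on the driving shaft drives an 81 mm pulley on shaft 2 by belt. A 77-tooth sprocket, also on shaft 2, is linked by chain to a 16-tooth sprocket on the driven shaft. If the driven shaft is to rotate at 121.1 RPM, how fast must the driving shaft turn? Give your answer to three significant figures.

5.11 RPM

Overall ratio R = 0.20301 × 0.20779 = 0.042183.
Required input speed = output speed × R = 121.1 × 0.042183 = 5.1084 RPM.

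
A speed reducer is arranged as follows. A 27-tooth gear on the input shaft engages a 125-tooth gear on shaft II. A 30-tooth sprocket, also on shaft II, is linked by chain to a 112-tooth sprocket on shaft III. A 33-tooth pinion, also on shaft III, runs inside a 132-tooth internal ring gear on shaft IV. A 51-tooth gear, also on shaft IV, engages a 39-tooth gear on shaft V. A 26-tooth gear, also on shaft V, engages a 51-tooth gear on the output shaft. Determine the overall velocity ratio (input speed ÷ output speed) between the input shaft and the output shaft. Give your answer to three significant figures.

Each stage contributes driven/driver: gear mesh 125/27 = 4.6296, chain 112/30 = 3.7333, internal gear 132/33 = 4, gear mesh 39/51 = 0.76471, gear mesh 51/26 = 1.9615.
Overall: 4.6296 × 3.7333 × 4 × 0.76471 × 1.9615 = 103.7.

104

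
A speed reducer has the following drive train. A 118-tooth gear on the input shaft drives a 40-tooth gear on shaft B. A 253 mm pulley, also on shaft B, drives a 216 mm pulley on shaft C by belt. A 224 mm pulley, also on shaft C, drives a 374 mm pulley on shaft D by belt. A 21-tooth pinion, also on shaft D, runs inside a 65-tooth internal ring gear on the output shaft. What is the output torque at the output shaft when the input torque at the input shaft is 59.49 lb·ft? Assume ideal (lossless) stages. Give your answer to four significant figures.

88.98 lb·ft

After the gear mesh (40/118): 59.49 × 0.33898 = 20.166 lb·ft
After the belt (216/253): 20.166 × 0.85375 = 17.217 lb·ft
After the belt (374/224): 17.217 × 1.6696 = 28.746 lb·ft
After the internal gear (65/21): 28.746 × 3.0952 = 88.976 lb·ft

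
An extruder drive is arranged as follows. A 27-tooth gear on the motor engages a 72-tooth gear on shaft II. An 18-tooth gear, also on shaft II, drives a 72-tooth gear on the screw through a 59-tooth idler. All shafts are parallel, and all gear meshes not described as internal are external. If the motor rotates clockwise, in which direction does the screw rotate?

the motor → shaft II: external mesh, 1 reversal → CCW.
shaft II → the screw: driver → idler → driven is 2 external meshes, 2 reversals → CCW.
3 reversals in total — an odd number — so the screw turns opposite to the motor.

counterclockwise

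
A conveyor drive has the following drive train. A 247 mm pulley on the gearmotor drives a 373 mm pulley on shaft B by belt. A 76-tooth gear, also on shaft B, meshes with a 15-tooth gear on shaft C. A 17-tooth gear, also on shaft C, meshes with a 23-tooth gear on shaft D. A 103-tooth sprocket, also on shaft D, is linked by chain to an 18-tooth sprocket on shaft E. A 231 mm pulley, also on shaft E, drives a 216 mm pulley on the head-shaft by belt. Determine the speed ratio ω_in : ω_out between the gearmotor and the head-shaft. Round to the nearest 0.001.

0.066

Each stage contributes driven/driver: belt 373/247 = 1.5101, gear mesh 15/76 = 0.19737, gear mesh 23/17 = 1.3529, chain 18/103 = 0.17476, belt 216/231 = 0.93506.
Overall: 1.5101 × 0.19737 × 1.3529 × 0.17476 × 0.93506 = 0.065894.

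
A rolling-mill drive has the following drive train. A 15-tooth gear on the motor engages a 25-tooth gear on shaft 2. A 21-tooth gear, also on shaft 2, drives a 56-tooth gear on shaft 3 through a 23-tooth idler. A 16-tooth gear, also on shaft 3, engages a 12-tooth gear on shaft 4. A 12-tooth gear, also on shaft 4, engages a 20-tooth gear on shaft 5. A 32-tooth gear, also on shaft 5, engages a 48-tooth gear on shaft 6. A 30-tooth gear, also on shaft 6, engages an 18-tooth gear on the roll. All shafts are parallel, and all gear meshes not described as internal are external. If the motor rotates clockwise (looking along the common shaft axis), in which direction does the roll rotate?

anticlockwise

the motor → shaft 2: external mesh, 1 reversal → CCW.
shaft 2 → shaft 3: driver → idler → driven is 2 external meshes, 2 reversals → CCW.
shaft 3 → shaft 4: external mesh, 1 reversal → CW.
shaft 4 → shaft 5: external mesh, 1 reversal → CCW.
shaft 5 → shaft 6: external mesh, 1 reversal → CW.
shaft 6 → the roll: external mesh, 1 reversal → CCW.
7 reversals in total — an odd number — so the roll turns opposite to the motor.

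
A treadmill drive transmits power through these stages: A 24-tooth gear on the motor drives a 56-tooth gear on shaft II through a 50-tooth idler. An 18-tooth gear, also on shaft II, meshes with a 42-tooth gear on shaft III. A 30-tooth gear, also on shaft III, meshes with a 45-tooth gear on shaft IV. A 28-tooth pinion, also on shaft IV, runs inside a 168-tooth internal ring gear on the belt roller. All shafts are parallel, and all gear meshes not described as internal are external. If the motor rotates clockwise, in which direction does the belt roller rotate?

the motor → shaft II: driver → idler → driven is 2 external meshes, 2 reversals → CW.
shaft II → shaft III: external mesh, 1 reversal → CCW.
shaft III → shaft IV: external mesh, 1 reversal → CW.
shaft IV → the belt roller: internal mesh, same direction → CW.
4 reversals in total — an even number — so the belt roller turns the same way as the motor.

clockwise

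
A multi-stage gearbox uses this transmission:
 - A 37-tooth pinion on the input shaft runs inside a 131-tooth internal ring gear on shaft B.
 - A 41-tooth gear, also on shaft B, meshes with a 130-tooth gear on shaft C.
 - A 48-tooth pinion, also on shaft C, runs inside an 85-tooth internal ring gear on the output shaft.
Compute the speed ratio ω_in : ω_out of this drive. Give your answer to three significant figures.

19.9

Each stage contributes driven/driver: internal gear 131/37 = 3.5405, gear mesh 130/41 = 3.1707, internal gear 85/48 = 1.7708.
Overall: 3.5405 × 3.1707 × 1.7708 = 19.88.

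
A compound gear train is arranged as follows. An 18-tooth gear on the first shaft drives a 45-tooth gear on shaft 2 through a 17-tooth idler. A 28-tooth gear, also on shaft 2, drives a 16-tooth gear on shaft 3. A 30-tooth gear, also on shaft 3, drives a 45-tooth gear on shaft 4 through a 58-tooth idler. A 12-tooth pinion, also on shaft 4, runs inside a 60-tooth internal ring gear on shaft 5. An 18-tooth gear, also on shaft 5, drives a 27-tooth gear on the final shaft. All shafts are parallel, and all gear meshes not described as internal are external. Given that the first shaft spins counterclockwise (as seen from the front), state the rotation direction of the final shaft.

counterclockwise

the first shaft → shaft 2: driver → idler → driven is 2 external meshes, 2 reversals → CCW.
shaft 2 → shaft 3: external mesh, 1 reversal → CW.
shaft 3 → shaft 4: driver → idler → driven is 2 external meshes, 2 reversals → CW.
shaft 4 → shaft 5: internal mesh, same direction → CW.
shaft 5 → the final shaft: external mesh, 1 reversal → CCW.
6 reversals in total — an even number — so the final shaft turns the same way as the first shaft.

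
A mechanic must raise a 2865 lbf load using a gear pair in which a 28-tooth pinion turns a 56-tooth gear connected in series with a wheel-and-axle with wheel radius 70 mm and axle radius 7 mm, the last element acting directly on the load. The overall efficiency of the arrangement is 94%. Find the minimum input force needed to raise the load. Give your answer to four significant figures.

152.4 lbf

Gear pair MA = 56/28 = 2.
Wheel-and-axle MA = R/r = 70/7 = 10.
Combined ideal MA = 2 × 10 = 20.
Actual MA = 20 × 0.94 = 18.8.
Effort = load / actual MA = 2865 / 18.8 = 152.39 lbf.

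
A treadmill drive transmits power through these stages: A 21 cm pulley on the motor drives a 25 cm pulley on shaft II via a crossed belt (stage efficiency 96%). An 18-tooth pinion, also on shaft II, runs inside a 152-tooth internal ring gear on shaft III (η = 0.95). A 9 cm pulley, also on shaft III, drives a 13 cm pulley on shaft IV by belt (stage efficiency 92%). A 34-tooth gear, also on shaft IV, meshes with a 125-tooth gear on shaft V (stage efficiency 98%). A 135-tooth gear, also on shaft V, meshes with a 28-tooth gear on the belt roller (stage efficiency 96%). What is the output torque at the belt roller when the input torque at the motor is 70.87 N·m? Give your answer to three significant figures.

619 N·m

belt 25/21 = 1.1905 → τ = 70.87·1.1905·0.96 = 80.994 N·m
internal gear 152/18 = 8.4444 → τ = 80.994·8.4444·0.95 = 649.75 N·m
belt 13/9 = 1.4444 → τ = 649.75·1.4444·0.92 = 863.45 N·m
gear mesh 125/34 = 3.6765 → τ = 863.45·3.6765·0.98 = 3111 N·m
gear mesh 28/135 = 0.20741 → τ = 3111·0.20741·0.96 = 619.43 N·m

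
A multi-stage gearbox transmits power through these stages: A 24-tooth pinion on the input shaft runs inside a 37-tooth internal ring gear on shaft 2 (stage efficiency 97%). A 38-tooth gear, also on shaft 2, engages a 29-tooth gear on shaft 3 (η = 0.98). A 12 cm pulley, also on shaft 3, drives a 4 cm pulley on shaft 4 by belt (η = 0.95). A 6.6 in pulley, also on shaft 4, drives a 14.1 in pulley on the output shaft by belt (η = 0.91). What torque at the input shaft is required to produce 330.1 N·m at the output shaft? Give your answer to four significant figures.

479.4 N·m

Overall ratio R = 1.5417 × 0.76316 × 0.33333 × 2.1364 = 0.83784; overall efficiency η = 0.97 × 0.98 × 0.95 × 0.91 = 0.8218.
Input torque = output torque / (R × η) = 330.1 / (0.83784 × 0.8218) = 479.43 N·m.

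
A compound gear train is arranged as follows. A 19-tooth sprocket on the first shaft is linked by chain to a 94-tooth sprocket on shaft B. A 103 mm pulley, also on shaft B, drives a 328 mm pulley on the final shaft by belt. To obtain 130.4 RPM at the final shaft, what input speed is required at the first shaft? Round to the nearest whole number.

Overall ratio R = 4.9474 × 3.1845 = 15.755.
Required input speed = output speed × R = 130.4 × 15.755 = 2054.4 RPM.

2054 RPM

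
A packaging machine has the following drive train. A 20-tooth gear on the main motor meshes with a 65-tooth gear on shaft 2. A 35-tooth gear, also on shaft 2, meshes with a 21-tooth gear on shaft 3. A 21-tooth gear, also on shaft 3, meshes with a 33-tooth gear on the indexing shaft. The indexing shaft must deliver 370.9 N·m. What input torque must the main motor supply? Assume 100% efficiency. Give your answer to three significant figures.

121 N·m

Overall ratio R = 3.25 × 0.6 × 1.5714 = 3.0643.
Input torque = output torque / R = 370.9 / 3.0643 = 121.04 N·m.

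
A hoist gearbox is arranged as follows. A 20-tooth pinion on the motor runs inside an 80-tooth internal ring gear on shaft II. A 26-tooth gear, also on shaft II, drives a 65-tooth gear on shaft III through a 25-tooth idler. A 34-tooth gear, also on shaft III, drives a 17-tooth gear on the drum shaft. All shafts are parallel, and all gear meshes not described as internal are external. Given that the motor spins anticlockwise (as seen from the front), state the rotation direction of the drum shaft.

the motor → shaft II: internal mesh, same direction → CCW.
shaft II → shaft III: driver → idler → driven is 2 external meshes, 2 reversals → CCW.
shaft III → the drum shaft: external mesh, 1 reversal → CW.
3 reversals in total — an odd number — so the drum shaft turns opposite to the motor.

clockwise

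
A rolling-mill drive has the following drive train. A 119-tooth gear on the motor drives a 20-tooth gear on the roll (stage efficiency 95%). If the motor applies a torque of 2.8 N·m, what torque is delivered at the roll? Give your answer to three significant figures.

0.447 N·m

After the gear mesh (20/119): 2.8 × 0.16807 × 0.95 = 0.44706 N·m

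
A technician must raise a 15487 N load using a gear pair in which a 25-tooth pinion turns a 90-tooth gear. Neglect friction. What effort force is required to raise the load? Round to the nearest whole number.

4302 N

Gear pair MA = 90/25 = 3.6.
Effort = load / MA = 15487 / 3.6 = 4301.9 N.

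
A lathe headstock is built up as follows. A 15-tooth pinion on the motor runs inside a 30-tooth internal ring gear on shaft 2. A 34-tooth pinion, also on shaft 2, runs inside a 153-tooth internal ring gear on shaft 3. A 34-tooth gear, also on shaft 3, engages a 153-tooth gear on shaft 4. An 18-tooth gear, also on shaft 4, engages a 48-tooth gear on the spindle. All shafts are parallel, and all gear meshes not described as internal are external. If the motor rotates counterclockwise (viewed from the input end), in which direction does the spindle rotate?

counterclockwise

the motor → shaft 2: internal mesh, same direction → CCW.
shaft 2 → shaft 3: internal mesh, same direction → CCW.
shaft 3 → shaft 4: external mesh, 1 reversal → CW.
shaft 4 → the spindle: external mesh, 1 reversal → CCW.
2 reversals in total — an even number — so the spindle turns the same way as the motor.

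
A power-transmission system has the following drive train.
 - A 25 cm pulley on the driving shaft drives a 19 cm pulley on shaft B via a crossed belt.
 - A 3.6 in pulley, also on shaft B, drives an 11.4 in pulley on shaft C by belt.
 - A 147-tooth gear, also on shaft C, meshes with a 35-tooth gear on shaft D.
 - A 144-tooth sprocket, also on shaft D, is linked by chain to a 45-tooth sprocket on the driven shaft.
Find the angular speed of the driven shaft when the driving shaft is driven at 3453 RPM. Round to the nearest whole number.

19283 RPM

belt 19/25 = 0.76 → 3453/0.76 = 4543.4 RPM
belt 11.4/3.6 = 3.1667 → 4543.4/3.1667 = 1434.8 RPM
gear mesh 35/147 = 0.2381 → 1434.8/0.2381 = 6026 RPM
chain 45/144 = 0.3125 → 6026/0.3125 = 19283 RPM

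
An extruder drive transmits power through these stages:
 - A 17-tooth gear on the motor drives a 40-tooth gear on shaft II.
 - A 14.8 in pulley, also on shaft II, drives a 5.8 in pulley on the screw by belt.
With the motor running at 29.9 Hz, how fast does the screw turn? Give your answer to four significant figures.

the motor → shaft II (gear mesh, 40/17): 29.9 ÷ 2.3529 = 12.707 Hz
shaft II → the screw (belt, 5.8/14.8): 12.707 ÷ 0.39189 = 32.426 Hz

32.43 Hz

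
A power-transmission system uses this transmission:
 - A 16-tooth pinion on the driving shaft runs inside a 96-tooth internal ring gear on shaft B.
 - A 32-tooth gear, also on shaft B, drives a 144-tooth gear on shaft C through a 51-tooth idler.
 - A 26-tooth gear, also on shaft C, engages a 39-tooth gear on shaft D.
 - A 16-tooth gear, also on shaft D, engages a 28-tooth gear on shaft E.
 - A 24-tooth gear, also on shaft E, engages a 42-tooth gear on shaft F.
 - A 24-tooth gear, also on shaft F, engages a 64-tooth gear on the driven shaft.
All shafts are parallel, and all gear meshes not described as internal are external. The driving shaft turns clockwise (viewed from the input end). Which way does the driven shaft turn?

clockwise

the driving shaft → shaft B: internal mesh, same direction → CW.
shaft B → shaft C: driver → idler → driven is 2 external meshes, 2 reversals → CW.
shaft C → shaft D: external mesh, 1 reversal → CCW.
shaft D → shaft E: external mesh, 1 reversal → CW.
shaft E → shaft F: external mesh, 1 reversal → CCW.
shaft F → the driven shaft: external mesh, 1 reversal → CW.
6 reversals in total — an even number — so the driven shaft turns the same way as the driving shaft.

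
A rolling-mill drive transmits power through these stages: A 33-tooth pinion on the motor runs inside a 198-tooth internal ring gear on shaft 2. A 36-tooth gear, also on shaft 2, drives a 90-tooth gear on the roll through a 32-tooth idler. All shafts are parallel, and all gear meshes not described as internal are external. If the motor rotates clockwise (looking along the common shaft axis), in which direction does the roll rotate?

clockwise

the motor → shaft 2: internal mesh, same direction → CW.
shaft 2 → the roll: driver → idler → driven is 2 external meshes, 2 reversals → CW.
2 reversals in total — an even number — so the roll turns the same way as the motor.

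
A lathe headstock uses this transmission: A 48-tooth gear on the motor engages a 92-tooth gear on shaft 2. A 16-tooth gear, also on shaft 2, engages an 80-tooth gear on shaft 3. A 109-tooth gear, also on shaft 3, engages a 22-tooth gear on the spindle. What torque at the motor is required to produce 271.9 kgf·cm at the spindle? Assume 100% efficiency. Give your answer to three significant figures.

Overall ratio R = 1.9167 × 5 × 0.20183 = 1.9343.
Input torque = output torque / R = 271.9 / 1.9343 = 140.57 kgf·cm.

141 kgf·cm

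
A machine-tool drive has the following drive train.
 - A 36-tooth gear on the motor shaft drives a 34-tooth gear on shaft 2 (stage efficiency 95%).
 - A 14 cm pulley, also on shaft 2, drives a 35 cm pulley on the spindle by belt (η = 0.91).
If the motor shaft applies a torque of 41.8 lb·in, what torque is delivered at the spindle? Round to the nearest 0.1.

Gear mesh: ratio = 34/36 = 0.94444; torque at shaft 2 = 41.8 × 0.94444 × 0.95 = 37.504 lb·in.
Belt: ratio = 35/14 = 2.5; torque at the spindle = 37.504 × 2.5 × 0.91 = 85.321 lb·in.

85.3 lb·in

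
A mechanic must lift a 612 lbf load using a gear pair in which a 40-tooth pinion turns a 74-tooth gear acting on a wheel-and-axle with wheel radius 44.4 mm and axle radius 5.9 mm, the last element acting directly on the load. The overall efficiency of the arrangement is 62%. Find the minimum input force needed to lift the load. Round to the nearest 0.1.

Gear pair MA = 74/40 = 1.85.
Wheel-and-axle MA = R/r = 44.4/5.9 = 7.5254.
Combined ideal MA = 1.85 × 7.5254 = 13.922.
Actual MA = 13.922 × 0.62 = 8.6317.
Effort = load / actual MA = 612 / 8.6317 = 70.902 lbf.

70.9 lbf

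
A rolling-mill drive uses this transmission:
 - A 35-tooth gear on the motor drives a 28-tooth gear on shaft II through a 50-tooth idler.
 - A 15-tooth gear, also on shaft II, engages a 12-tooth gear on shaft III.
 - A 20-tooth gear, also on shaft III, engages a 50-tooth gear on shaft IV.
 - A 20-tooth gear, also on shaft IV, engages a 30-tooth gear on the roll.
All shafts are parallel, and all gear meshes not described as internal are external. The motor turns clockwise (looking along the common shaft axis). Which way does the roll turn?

anticlockwise

the motor → shaft II: driver → idler → driven is 2 external meshes, 2 reversals → CW.
shaft II → shaft III: external mesh, 1 reversal → CCW.
shaft III → shaft IV: external mesh, 1 reversal → CW.
shaft IV → the roll: external mesh, 1 reversal → CCW.
5 reversals in total — an odd number — so the roll turns opposite to the motor.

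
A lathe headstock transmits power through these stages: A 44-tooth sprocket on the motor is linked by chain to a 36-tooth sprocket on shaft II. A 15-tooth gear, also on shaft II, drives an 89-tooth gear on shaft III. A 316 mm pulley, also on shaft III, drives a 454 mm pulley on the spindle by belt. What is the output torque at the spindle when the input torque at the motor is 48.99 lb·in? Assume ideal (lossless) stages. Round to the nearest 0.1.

341.7 lb·in

After the chain (36/44): 48.99 × 0.81818 = 40.083 lb·in
After the gear mesh (89/15): 40.083 × 5.9333 = 237.82 lb·in
After the belt (454/316): 237.82 × 1.4367 = 341.68 lb·in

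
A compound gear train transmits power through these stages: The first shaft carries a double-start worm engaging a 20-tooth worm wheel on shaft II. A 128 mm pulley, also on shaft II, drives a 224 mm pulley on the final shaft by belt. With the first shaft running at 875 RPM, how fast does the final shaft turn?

50 RPM

worm 20/2 = 10 → 875/10 = 87.5 RPM
belt 224/128 = 1.75 → 87.5/1.75 = 50 RPM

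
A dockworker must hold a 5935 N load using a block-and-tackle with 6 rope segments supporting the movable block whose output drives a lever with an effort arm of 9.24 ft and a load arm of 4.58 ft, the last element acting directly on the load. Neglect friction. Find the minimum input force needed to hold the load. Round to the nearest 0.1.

Block-and-tackle MA = number of supporting rope parts = 6.
Lever MA = effort arm / load arm = 9.24/4.58 = 2.0175.
Combined ideal MA = 6 × 2.0175 = 12.105.
Effort = load / MA = 5935 / 12.105 = 490.3 N.

490.3 N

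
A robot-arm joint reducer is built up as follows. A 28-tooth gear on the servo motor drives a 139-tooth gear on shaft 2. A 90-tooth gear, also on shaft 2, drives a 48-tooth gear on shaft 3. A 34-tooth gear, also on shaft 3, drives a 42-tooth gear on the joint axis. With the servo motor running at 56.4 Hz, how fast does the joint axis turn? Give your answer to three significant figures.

17.2 Hz

the servo motor → shaft 2 (gear mesh, 139/28): 56.4 ÷ 4.9643 = 11.361 Hz
shaft 2 → shaft 3 (gear mesh, 48/90): 11.361 ÷ 0.53333 = 21.302 Hz
shaft 3 → the joint axis (gear mesh, 42/34): 21.302 ÷ 1.2353 = 17.245 Hz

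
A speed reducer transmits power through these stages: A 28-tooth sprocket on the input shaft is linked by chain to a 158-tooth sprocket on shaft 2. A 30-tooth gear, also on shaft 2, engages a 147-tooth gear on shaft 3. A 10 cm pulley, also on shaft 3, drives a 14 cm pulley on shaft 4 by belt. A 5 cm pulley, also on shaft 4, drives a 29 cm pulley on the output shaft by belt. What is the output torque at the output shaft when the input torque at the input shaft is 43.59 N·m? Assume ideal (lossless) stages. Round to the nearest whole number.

9787 N·m

chain 158/28 = 5.6429 → τ = 43.59·5.6429 = 245.97 N·m
gear mesh 147/30 = 4.9 → τ = 245.97·4.9 = 1205.3 N·m
belt 14/10 = 1.4 → τ = 1205.3·1.4 = 1687.4 N·m
belt 29/5 = 5.8 → τ = 1687.4·5.8 = 9786.7 N·m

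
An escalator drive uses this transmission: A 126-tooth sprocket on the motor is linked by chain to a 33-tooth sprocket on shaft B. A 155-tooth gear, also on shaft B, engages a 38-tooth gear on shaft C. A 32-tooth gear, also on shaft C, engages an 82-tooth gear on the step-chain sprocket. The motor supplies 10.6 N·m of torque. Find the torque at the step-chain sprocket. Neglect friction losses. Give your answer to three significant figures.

chain 33/126 = 0.2619 → τ = 10.6·0.2619 = 2.7762 N·m
gear mesh 38/155 = 0.24516 → τ = 2.7762·0.24516 = 0.68061 N·m
gear mesh 82/32 = 2.5625 → τ = 0.68061·2.5625 = 1.7441 N·m

1.74 N·m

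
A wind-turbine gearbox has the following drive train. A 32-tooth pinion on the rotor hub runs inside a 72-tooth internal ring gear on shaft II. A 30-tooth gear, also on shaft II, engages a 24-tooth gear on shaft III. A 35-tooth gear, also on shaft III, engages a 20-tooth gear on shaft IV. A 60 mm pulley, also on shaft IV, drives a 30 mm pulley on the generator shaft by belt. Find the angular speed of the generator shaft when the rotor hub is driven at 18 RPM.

35 RPM

the rotor hub → shaft II (internal gear, 72/32): 18 ÷ 2.25 = 8 RPM
shaft II → shaft III (gear mesh, 24/30): 8 ÷ 0.8 = 10 RPM
shaft III → shaft IV (gear mesh, 20/35): 10 ÷ 0.57143 = 17.5 RPM
shaft IV → the generator shaft (belt, 30/60): 17.5 ÷ 0.5 = 35 RPM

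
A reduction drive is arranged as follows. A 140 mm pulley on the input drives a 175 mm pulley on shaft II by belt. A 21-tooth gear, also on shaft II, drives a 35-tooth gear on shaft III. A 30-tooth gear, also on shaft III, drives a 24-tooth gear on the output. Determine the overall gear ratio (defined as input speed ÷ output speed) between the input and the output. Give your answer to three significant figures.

Each stage contributes driven/driver: belt 175/140 = 1.25, gear mesh 35/21 = 1.6667, gear mesh 24/30 = 0.8.
Overall: 1.25 × 1.6667 × 0.8 = 1.6667.

1.67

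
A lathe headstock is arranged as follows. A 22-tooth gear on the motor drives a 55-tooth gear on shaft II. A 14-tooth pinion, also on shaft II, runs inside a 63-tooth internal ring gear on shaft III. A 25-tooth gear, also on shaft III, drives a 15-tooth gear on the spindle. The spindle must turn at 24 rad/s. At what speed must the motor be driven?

162 rad/s

Overall ratio R = 2.5 × 4.5 × 0.6 = 6.75.
Required input speed = output speed × R = 24 × 6.75 = 162 rad/s.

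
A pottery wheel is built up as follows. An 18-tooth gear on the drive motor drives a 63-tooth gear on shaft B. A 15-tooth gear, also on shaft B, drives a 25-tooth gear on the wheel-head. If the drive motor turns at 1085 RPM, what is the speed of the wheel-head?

186 RPM

Gear mesh: ratio = 63/18 = 3.5, so shaft B turns at 1085 / 3.5 = 310 RPM.
Gear mesh: ratio = 25/15 = 1.6667, so the wheel-head turns at 310 / 1.6667 = 186 RPM.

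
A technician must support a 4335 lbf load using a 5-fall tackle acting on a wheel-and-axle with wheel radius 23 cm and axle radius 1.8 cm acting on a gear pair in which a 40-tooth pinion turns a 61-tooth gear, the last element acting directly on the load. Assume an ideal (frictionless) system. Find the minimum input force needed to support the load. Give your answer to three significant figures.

Block-and-tackle MA = number of supporting rope parts = 5.
Wheel-and-axle MA = R/r = 23/1.8 = 12.778.
Gear pair MA = 61/40 = 1.525.
Combined ideal MA = 5 × 12.778 × 1.525 = 97.431.
Effort = load / MA = 4335 / 97.431 = 44.493 lbf.

44.5 lbf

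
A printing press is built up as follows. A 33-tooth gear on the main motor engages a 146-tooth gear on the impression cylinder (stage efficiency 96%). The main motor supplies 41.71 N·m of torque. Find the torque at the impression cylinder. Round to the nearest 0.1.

177.2 N·m

After the gear mesh (146/33): 41.71 × 4.4242 × 0.96 = 177.15 N·m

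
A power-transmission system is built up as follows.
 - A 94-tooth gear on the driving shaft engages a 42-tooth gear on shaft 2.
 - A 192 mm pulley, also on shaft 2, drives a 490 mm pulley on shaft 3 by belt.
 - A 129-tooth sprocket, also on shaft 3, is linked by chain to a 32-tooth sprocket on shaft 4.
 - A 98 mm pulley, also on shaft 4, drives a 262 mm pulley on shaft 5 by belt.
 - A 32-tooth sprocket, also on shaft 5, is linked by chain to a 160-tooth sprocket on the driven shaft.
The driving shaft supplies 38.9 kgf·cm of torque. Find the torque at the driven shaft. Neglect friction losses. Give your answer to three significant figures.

147 kgf·cm

gear mesh 42/94 = 0.44681 → τ = 38.9·0.44681 = 17.381 kgf·cm
belt 490/192 = 2.5521 → τ = 17.381·2.5521 = 44.357 kgf·cm
chain 32/129 = 0.24806 → τ = 44.357·0.24806 = 11.003 kgf·cm
belt 262/98 = 2.6735 → τ = 11.003·2.6735 = 29.417 kgf·cm
chain 160/32 = 5 → τ = 29.417·5 = 147.09 kgf·cm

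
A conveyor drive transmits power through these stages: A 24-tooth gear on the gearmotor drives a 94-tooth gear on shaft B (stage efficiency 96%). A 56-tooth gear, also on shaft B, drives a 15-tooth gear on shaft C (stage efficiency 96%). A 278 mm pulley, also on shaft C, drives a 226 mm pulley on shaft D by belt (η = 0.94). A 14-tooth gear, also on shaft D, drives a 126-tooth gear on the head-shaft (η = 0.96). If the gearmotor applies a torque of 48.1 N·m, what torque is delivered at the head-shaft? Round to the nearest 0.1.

307.1 N·m

After the gear mesh (94/24): 48.1 × 3.9167 × 0.96 = 180.86 N·m
After the gear mesh (15/56): 180.86 × 0.26786 × 0.96 = 46.506 N·m
After the belt (226/278): 46.506 × 0.81295 × 0.94 = 35.538 N·m
After the gear mesh (126/14): 35.538 × 9 × 0.96 = 307.05 N·m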